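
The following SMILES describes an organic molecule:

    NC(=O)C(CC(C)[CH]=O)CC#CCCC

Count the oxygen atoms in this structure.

2

Scan the SMILES for O atoms (remember two-letter symbols like Cl and Br are single atoms).
Oxygen count: 2.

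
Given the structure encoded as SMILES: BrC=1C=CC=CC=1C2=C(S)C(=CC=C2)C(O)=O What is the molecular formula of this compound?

Walk through each heavy atom and fill implicit hydrogens from standard valence (C 4, N 3, O 2, S 2, halogen 1):
  atom 1: Br (halogen, monovalent) → 0 H
  atom 2: C, bond orders sum to 4 (valence 4) → 0 H
  atom 3: C, bond orders sum to 3 (valence 4) → 1 H
  atom 4: C, bond orders sum to 3 (valence 4) → 1 H
  atom 5: C, bond orders sum to 3 (valence 4) → 1 H
  atom 6: C, bond orders sum to 3 (valence 4) → 1 H
  atom 7: C, bond orders sum to 4 (valence 4) → 0 H
  atom 8: C, bond orders sum to 4 (valence 4) → 0 H
  atom 9: C, bond orders sum to 4 (valence 4) → 0 H
  atom 10: S, bond orders sum to 1 (valence 2) → 1 H
  atom 11: C, bond orders sum to 4 (valence 4) → 0 H
  atom 12: C, bond orders sum to 3 (valence 4) → 1 H
  atom 13: C, bond orders sum to 3 (valence 4) → 1 H
  atom 14: C, bond orders sum to 3 (valence 4) → 1 H
  atom 15: C, bond orders sum to 4 (valence 4) → 0 H
  atom 16: O, bond orders sum to 1 (valence 2) → 1 H
  atom 17: O, bond orders sum to 2 (valence 2) → 0 H
Totals → C:13, H:9, Br:1, O:2, S:1.
In Hill order: C13H9BrO2S.

C13H9BrO2S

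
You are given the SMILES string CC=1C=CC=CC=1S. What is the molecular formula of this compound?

C7H8S

Walk through each heavy atom and fill implicit hydrogens from standard valence (C 4, N 3, O 2, S 2, halogen 1):
  atom 1: C, bond orders sum to 1 (valence 4) → 3 H
  atom 2: C, bond orders sum to 4 (valence 4) → 0 H
  atom 3: C, bond orders sum to 3 (valence 4) → 1 H
  atom 4: C, bond orders sum to 3 (valence 4) → 1 H
  atom 5: C, bond orders sum to 3 (valence 4) → 1 H
  atom 6: C, bond orders sum to 3 (valence 4) → 1 H
  atom 7: C, bond orders sum to 4 (valence 4) → 0 H
  atom 8: S, bond orders sum to 1 (valence 2) → 1 H
Totals → C:7, H:8, S:1.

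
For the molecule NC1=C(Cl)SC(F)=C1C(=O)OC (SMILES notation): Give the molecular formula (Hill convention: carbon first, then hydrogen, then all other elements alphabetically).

C6H5ClFNO2S

Walk through each heavy atom and fill implicit hydrogens from standard valence (C 4, N 3, O 2, S 2, halogen 1):
  atom 1: N, bond orders sum to 1 (valence 3) → 2 H
  atom 2: C, bond orders sum to 4 (valence 4) → 0 H
  atom 3: C, bond orders sum to 4 (valence 4) → 0 H
  atom 4: Cl (halogen, monovalent) → 0 H
  atom 5: S, bond orders sum to 2 (valence 2) → 0 H
  atom 6: C, bond orders sum to 4 (valence 4) → 0 H
  atom 7: F (halogen, monovalent) → 0 H
  atom 8: C, bond orders sum to 4 (valence 4) → 0 H
  atom 9: C, bond orders sum to 4 (valence 4) → 0 H
  atom 10: O, bond orders sum to 2 (valence 2) → 0 H
  atom 11: O, bond orders sum to 2 (valence 2) → 0 H
  atom 12: C, bond orders sum to 1 (valence 4) → 3 H
Totals → C:6, H:5, Cl:1, F:1, N:1, O:2, S:1.
In Hill order: C6H5ClFNO2S.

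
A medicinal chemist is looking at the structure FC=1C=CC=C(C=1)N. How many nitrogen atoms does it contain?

Scan the SMILES for N atoms (remember two-letter symbols like Cl and Br are single atoms).
Nitrogen count: 1.

1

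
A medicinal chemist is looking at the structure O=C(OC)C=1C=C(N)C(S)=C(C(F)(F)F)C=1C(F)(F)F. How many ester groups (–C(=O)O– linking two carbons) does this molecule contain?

The ester motif appears at heavy-atom position 2 in the SMILES.
Other groups present: 1 primary amine, 1 thiol.
Ester count: 1.

1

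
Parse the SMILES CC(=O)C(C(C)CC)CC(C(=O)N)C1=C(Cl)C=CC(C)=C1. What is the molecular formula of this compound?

Walk through each heavy atom and fill implicit hydrogens from standard valence (C 4, N 3, O 2, S 2, halogen 1):
  atom 1: C, bond orders sum to 1 (valence 4) → 3 H
  atom 2: C, bond orders sum to 4 (valence 4) → 0 H
  atom 3: O, bond orders sum to 2 (valence 2) → 0 H
  atom 4: C, bond orders sum to 3 (valence 4) → 1 H
  atom 5: C, bond orders sum to 3 (valence 4) → 1 H
  atom 6: C, bond orders sum to 1 (valence 4) → 3 H
  atom 7: C, bond orders sum to 2 (valence 4) → 2 H
  atom 8: C, bond orders sum to 1 (valence 4) → 3 H
  atom 9: C, bond orders sum to 2 (valence 4) → 2 H
  atom 10: C, bond orders sum to 3 (valence 4) → 1 H
  atom 11: C, bond orders sum to 4 (valence 4) → 0 H
  atom 12: O, bond orders sum to 2 (valence 2) → 0 H
  atom 13: N, bond orders sum to 1 (valence 3) → 2 H
  atom 14: C, bond orders sum to 4 (valence 4) → 0 H
  atom 15: C, bond orders sum to 4 (valence 4) → 0 H
  atom 16: Cl (halogen, monovalent) → 0 H
  atom 17: C, bond orders sum to 3 (valence 4) → 1 H
  atom 18: C, bond orders sum to 3 (valence 4) → 1 H
  atom 19: C, bond orders sum to 4 (valence 4) → 0 H
  atom 20: C, bond orders sum to 1 (valence 4) → 3 H
  atom 21: C, bond orders sum to 3 (valence 4) → 1 H
Totals → C:17, H:24, Cl:1, N:1, O:2.
In Hill order: C17H24ClNO2.

C17H24ClNO2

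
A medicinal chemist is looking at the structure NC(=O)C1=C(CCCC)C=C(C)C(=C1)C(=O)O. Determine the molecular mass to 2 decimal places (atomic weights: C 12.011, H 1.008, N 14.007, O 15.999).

235.28 g/mol

First, the molecular formula is C13H17NO3 (counting implicit H from valence).
  C: 13 × 12.011 = 156.143
  H: 17 × 1.008 = 17.136
  N: 1 × 14.007 = 14.007
  O: 3 × 15.999 = 47.997
Sum: 13×12.011 + 17×1.008 + 1×14.007 + 3×15.999 = 235.283 → 235.28 g/mol.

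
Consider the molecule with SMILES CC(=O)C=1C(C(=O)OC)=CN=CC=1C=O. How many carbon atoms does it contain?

Count every carbon token in the SMILES (each C, including those in ring-closure positions and inside branches).
Carbon count: 10.

10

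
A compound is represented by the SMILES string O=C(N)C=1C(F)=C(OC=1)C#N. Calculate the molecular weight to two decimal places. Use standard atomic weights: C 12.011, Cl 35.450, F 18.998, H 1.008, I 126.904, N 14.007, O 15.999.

First, the molecular formula is C6H3FN2O2 (counting implicit H from valence).
  C: 6 × 12.011 = 72.066
  F: 1 × 18.998 = 18.998
  H: 3 × 1.008 = 3.024
  N: 2 × 14.007 = 28.014
  O: 2 × 15.999 = 31.998
Sum: 6×12.011 + 1×18.998 + 3×1.008 + 2×14.007 + 2×15.999 = 154.100 → 154.10 g/mol.

154.10 g/mol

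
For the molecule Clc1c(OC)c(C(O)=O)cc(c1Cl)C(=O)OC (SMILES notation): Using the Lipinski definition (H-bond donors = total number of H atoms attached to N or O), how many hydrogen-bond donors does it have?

Donors: find every N or O and count the H atoms it carries.
  atom 4 (O): bond orders sum to 2 → 0 H
  atom 8 (O): bond orders sum to 1 → 1 H
  atom 9 (O): bond orders sum to 2 → 0 H
  atom 15 (O): bond orders sum to 2 → 0 H
  atom 16 (O): bond orders sum to 2 → 0 H
Lipinski HBD = 1.

1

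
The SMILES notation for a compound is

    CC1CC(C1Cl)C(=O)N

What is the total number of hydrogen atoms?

Walk through each heavy atom and fill implicit hydrogens from standard valence (C 4, N 3, O 2, S 2, halogen 1):
  atom 1: C, bond orders sum to 1 (valence 4) → 3 H
  atom 2: C, bond orders sum to 3 (valence 4) → 1 H
  atom 3: C, bond orders sum to 2 (valence 4) → 2 H
  atom 4: C, bond orders sum to 3 (valence 4) → 1 H
  atom 5: C, bond orders sum to 3 (valence 4) → 1 H
  atom 6: Cl (halogen, monovalent) → 0 H
  atom 7: C, bond orders sum to 4 (valence 4) → 0 H
  atom 8: O, bond orders sum to 2 (valence 2) → 0 H
  atom 9: N, bond orders sum to 1 (valence 3) → 2 H
Total hydrogens: 10.

10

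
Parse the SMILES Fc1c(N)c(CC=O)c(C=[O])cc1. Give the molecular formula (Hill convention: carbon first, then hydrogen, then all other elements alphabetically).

Walk through each heavy atom and fill implicit hydrogens from standard valence (C 4, N 3, O 2, S 2, halogen 1); for lowercase aromatic atoms, an aromatic c carries 1 H when it has two neighbours and 0 H with three, and aromatic n carries 0 H:
  atom 1: F (halogen, monovalent) → 0 H
  atom 2: aromatic c, 3 neighbours → 0 H
  atom 3: aromatic c, 3 neighbours → 0 H
  atom 4: N, bond orders sum to 1 (valence 3) → 2 H
  atom 5: aromatic c, 3 neighbours → 0 H
  atom 6: C, bond orders sum to 2 (valence 4) → 2 H
  atom 7: C, bond orders sum to 3 (valence 4) → 1 H
  atom 8: O, bond orders sum to 2 (valence 2) → 0 H
  atom 9: aromatic c, 3 neighbours → 0 H
  atom 10: C, bond orders sum to 3 (valence 4) → 1 H
  atom 11: O with explicit H count 0
  atom 12: aromatic c, 2 neighbours → 1 H
  atom 13: aromatic c, 2 neighbours → 1 H
Totals → C:9, H:8, F:1, N:1, O:2.
In Hill order: C9H8FNO2.

C9H8FNO2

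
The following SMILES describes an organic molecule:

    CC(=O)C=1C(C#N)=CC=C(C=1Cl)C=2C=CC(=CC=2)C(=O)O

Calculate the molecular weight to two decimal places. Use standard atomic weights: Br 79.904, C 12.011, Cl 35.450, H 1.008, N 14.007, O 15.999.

299.71 g/mol

First, the molecular formula is C16H10ClNO3 (counting implicit H from valence).
  C: 16 × 12.011 = 192.176
  Cl: 1 × 35.450 = 35.450
  H: 10 × 1.008 = 10.080
  N: 1 × 14.007 = 14.007
  O: 3 × 15.999 = 47.997
Sum: 16×12.011 + 1×35.450 + 10×1.008 + 1×14.007 + 3×15.999 = 299.710 → 299.71 g/mol.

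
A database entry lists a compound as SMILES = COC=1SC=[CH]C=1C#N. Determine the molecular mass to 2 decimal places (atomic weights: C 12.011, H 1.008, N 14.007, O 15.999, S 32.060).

139.17 g/mol

First, the molecular formula is C6H5NOS (counting implicit H from valence).
  C: 6 × 12.011 = 72.066
  H: 5 × 1.008 = 5.040
  N: 1 × 14.007 = 14.007
  O: 1 × 15.999 = 15.999
  S: 1 × 32.060 = 32.060
Sum: 6×12.011 + 5×1.008 + 1×14.007 + 1×15.999 + 1×32.060 = 139.172 → 139.17 g/mol.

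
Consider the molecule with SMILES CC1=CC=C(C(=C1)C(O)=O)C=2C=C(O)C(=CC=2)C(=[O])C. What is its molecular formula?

C16H14O4

Walk through each heavy atom and fill implicit hydrogens from standard valence (C 4, N 3, O 2, S 2, halogen 1):
  atom 1: C, bond orders sum to 1 (valence 4) → 3 H
  atom 2: C, bond orders sum to 4 (valence 4) → 0 H
  atom 3: C, bond orders sum to 3 (valence 4) → 1 H
  atom 4: C, bond orders sum to 3 (valence 4) → 1 H
  atom 5: C, bond orders sum to 4 (valence 4) → 0 H
  atom 6: C, bond orders sum to 4 (valence 4) → 0 H
  atom 7: C, bond orders sum to 3 (valence 4) → 1 H
  atom 8: C, bond orders sum to 4 (valence 4) → 0 H
  atom 9: O, bond orders sum to 1 (valence 2) → 1 H
  atom 10: O, bond orders sum to 2 (valence 2) → 0 H
  atom 11: C, bond orders sum to 4 (valence 4) → 0 H
  atom 12: C, bond orders sum to 3 (valence 4) → 1 H
  atom 13: C, bond orders sum to 4 (valence 4) → 0 H
  atom 14: O, bond orders sum to 1 (valence 2) → 1 H
  atom 15: C, bond orders sum to 4 (valence 4) → 0 H
  atom 16: C, bond orders sum to 3 (valence 4) → 1 H
  atom 17: C, bond orders sum to 3 (valence 4) → 1 H
  atom 18: C, bond orders sum to 4 (valence 4) → 0 H
  atom 19: O with explicit H count 0
  atom 20: C, bond orders sum to 1 (valence 4) → 3 H
Totals → C:16, H:14, O:4.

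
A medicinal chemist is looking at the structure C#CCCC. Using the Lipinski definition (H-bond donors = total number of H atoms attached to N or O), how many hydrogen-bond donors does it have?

Donors: find every N or O and count the H atoms it carries.
  (no N or O atoms present)
Lipinski HBD = 0.

0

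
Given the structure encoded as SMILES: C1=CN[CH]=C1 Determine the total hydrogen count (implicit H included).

Walk through each heavy atom and fill implicit hydrogens from standard valence (C 4, N 3, O 2, S 2, halogen 1):
  atom 1: C, bond orders sum to 3 (valence 4) → 1 H
  atom 2: C, bond orders sum to 3 (valence 4) → 1 H
  atom 3: N, bond orders sum to 2 (valence 3) → 1 H
  atom 4: C with explicit H count 1
  atom 5: C, bond orders sum to 3 (valence 4) → 1 H
Total hydrogens: 5.

5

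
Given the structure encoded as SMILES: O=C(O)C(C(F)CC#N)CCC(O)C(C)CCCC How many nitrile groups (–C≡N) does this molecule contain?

The nitrile motif appears at heavy-atom position 8 in the SMILES.
Other groups present: 1 carboxylic acid, 1 hydroxyl.
Nitrile count: 1.

1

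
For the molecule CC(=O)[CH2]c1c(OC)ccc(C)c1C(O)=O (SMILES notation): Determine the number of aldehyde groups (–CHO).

Scan the SMILES for the aldehyde motif — none present.
Groups that are present: 1 carboxylic acid, 1 ether, 1 ketone.

0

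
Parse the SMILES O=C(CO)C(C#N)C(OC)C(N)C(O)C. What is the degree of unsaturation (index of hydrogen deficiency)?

3

Molecular formula: C9H16N2O4.
DoU = (2C + 2 + N − H − X) / 2, where X is the halogen count and O/S are ignored.
    = (2·9 + 2 + 2 − 16 − 0) / 2 = 6 / 2 = 3.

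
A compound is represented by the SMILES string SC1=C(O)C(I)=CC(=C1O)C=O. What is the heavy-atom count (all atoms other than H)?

Every atom symbol written in the SMILES (organic subset) is one heavy atom; implicit H are not written.
Heavy atoms by element → C:7, I:1, O:3, S:1.
Total: 12.

12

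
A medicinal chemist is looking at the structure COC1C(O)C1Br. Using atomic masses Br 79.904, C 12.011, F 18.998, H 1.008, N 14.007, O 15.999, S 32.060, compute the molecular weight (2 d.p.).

First, the molecular formula is C4H7BrO2 (counting implicit H from valence).
  Br: 1 × 79.904 = 79.904
  C: 4 × 12.011 = 48.044
  H: 7 × 1.008 = 7.056
  O: 2 × 15.999 = 31.998
Sum: 1×79.904 + 4×12.011 + 7×1.008 + 2×15.999 = 167.002 → 167.00 g/mol.

167.00 g/mol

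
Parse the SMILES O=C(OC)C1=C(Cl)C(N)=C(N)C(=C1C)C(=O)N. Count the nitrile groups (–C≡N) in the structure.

0

Scan the SMILES for the nitrile motif — none present.
Groups that are present: 1 amide, 1 ester, 2 primary amine.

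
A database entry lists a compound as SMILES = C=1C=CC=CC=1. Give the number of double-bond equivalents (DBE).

Molecular formula: C6H6.
DoU = (2C + 2 + N − H − X) / 2, where X is the halogen count and O/S are ignored.
    = (2·6 + 2 + 0 − 6 − 0) / 2 = 8 / 2 = 4.

4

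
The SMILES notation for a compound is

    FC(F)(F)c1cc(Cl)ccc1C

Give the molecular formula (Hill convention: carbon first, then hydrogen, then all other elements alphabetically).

C8H6ClF3

Walk through each heavy atom and fill implicit hydrogens from standard valence (C 4, N 3, O 2, S 2, halogen 1); for lowercase aromatic atoms, an aromatic c carries 1 H when it has two neighbours and 0 H with three, and aromatic n carries 0 H:
  atom 1: F (halogen, monovalent) → 0 H
  atom 2: C, bond orders sum to 4 (valence 4) → 0 H
  atom 3: F (halogen, monovalent) → 0 H
  atom 4: F (halogen, monovalent) → 0 H
  atom 5: aromatic c, 3 neighbours → 0 H
  atom 6: aromatic c, 2 neighbours → 1 H
  atom 7: aromatic c, 3 neighbours → 0 H
  atom 8: Cl (halogen, monovalent) → 0 H
  atom 9: aromatic c, 2 neighbours → 1 H
  atom 10: aromatic c, 2 neighbours → 1 H
  atom 11: aromatic c, 3 neighbours → 0 H
  atom 12: C, bond orders sum to 1 (valence 4) → 3 H
Totals → C:8, H:6, Cl:1, F:3.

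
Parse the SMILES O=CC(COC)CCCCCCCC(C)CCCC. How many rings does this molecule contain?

0

In SMILES, each pair of matching ring-closure digits denotes one ring-closing bond; the number of such bonds equals the number of independent rings.
Ring-closure bonds here: 0.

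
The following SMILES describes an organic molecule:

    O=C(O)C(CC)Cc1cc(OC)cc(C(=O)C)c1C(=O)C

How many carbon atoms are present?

Count every carbon token in the SMILES (each C, including those in ring-closure positions and inside branches).
Carbon count: 16.

16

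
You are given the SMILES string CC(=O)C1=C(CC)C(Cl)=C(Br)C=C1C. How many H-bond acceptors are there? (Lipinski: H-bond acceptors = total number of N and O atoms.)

N atoms: 0; O atoms: 1.
Lipinski HBA = 0 + 1 = 1.

1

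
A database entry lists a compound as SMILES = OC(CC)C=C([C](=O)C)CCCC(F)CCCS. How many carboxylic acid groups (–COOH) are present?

0

Scan the SMILES for the carboxylic acid motif — none present.
Groups that are present: 1 alkene, 1 hydroxyl, 1 ketone, 1 thiol.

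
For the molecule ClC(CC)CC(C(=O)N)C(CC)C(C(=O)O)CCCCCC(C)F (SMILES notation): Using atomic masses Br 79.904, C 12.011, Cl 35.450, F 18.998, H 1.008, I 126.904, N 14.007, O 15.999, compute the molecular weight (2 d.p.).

First, the molecular formula is C18H33ClFNO3 (counting implicit H from valence).
  C: 18 × 12.011 = 216.198
  Cl: 1 × 35.450 = 35.450
  F: 1 × 18.998 = 18.998
  H: 33 × 1.008 = 33.264
  N: 1 × 14.007 = 14.007
  O: 3 × 15.999 = 47.997
Sum: 18×12.011 + 1×35.450 + 1×18.998 + 33×1.008 + 1×14.007 + 3×15.999 = 365.914 → 365.91 g/mol.

365.91 g/mol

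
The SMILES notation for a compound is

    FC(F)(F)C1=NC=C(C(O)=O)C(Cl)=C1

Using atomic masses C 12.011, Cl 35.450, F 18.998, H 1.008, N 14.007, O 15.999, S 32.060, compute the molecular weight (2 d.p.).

225.55 g/mol

First, the molecular formula is C7H3ClF3NO2 (counting implicit H from valence).
  C: 7 × 12.011 = 84.077
  Cl: 1 × 35.450 = 35.450
  F: 3 × 18.998 = 56.994
  H: 3 × 1.008 = 3.024
  N: 1 × 14.007 = 14.007
  O: 2 × 15.999 = 31.998
Sum: 7×12.011 + 1×35.450 + 3×18.998 + 3×1.008 + 1×14.007 + 2×15.999 = 225.550 → 225.55 g/mol.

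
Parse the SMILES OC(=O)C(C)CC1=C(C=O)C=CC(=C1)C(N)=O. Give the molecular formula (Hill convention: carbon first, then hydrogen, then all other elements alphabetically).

Walk through each heavy atom and fill implicit hydrogens from standard valence (C 4, N 3, O 2, S 2, halogen 1):
  atom 1: O, bond orders sum to 1 (valence 2) → 1 H
  atom 2: C, bond orders sum to 4 (valence 4) → 0 H
  atom 3: O, bond orders sum to 2 (valence 2) → 0 H
  atom 4: C, bond orders sum to 3 (valence 4) → 1 H
  atom 5: C, bond orders sum to 1 (valence 4) → 3 H
  atom 6: C, bond orders sum to 2 (valence 4) → 2 H
  atom 7: C, bond orders sum to 4 (valence 4) → 0 H
  atom 8: C, bond orders sum to 4 (valence 4) → 0 H
  atom 9: C, bond orders sum to 3 (valence 4) → 1 H
  atom 10: O, bond orders sum to 2 (valence 2) → 0 H
  atom 11: C, bond orders sum to 3 (valence 4) → 1 H
  atom 12: C, bond orders sum to 3 (valence 4) → 1 H
  atom 13: C, bond orders sum to 4 (valence 4) → 0 H
  atom 14: C, bond orders sum to 3 (valence 4) → 1 H
  atom 15: C, bond orders sum to 4 (valence 4) → 0 H
  atom 16: N, bond orders sum to 1 (valence 3) → 2 H
  atom 17: O, bond orders sum to 2 (valence 2) → 0 H
Totals → C:12, H:13, N:1, O:4.

C12H13NO4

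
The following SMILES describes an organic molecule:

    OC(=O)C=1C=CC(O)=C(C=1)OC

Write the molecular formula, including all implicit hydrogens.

Walk through each heavy atom and fill implicit hydrogens from standard valence (C 4, N 3, O 2, S 2, halogen 1):
  atom 1: O, bond orders sum to 1 (valence 2) → 1 H
  atom 2: C, bond orders sum to 4 (valence 4) → 0 H
  atom 3: O, bond orders sum to 2 (valence 2) → 0 H
  atom 4: C, bond orders sum to 4 (valence 4) → 0 H
  atom 5: C, bond orders sum to 3 (valence 4) → 1 H
  atom 6: C, bond orders sum to 3 (valence 4) → 1 H
  atom 7: C, bond orders sum to 4 (valence 4) → 0 H
  atom 8: O, bond orders sum to 1 (valence 2) → 1 H
  atom 9: C, bond orders sum to 4 (valence 4) → 0 H
  atom 10: C, bond orders sum to 3 (valence 4) → 1 H
  atom 11: O, bond orders sum to 2 (valence 2) → 0 H
  atom 12: C, bond orders sum to 1 (valence 4) → 3 H
Totals → C:8, H:8, O:4.
In Hill order: C8H8O4.

C8H8O4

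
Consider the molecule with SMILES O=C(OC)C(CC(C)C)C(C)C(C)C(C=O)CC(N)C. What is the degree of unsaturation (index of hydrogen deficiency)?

2

Degree of unsaturation = (number of rings) + (number of π bonds).
Ring closures in the SMILES: 0.
π bonds: 2 double bonds (each 1 DoU) → 2 DoU from unsaturation.
Total DoU = 0 + 2 = 2.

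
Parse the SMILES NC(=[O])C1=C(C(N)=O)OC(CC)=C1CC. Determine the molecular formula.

C10H14N2O3

Walk through each heavy atom and fill implicit hydrogens from standard valence (C 4, N 3, O 2, S 2, halogen 1):
  atom 1: N, bond orders sum to 1 (valence 3) → 2 H
  atom 2: C, bond orders sum to 4 (valence 4) → 0 H
  atom 3: O with explicit H count 0
  atom 4: C, bond orders sum to 4 (valence 4) → 0 H
  atom 5: C, bond orders sum to 4 (valence 4) → 0 H
  atom 6: C, bond orders sum to 4 (valence 4) → 0 H
  atom 7: N, bond orders sum to 1 (valence 3) → 2 H
  atom 8: O, bond orders sum to 2 (valence 2) → 0 H
  atom 9: O, bond orders sum to 2 (valence 2) → 0 H
  atom 10: C, bond orders sum to 4 (valence 4) → 0 H
  atom 11: C, bond orders sum to 2 (valence 4) → 2 H
  atom 12: C, bond orders sum to 1 (valence 4) → 3 H
  atom 13: C, bond orders sum to 4 (valence 4) → 0 H
  atom 14: C, bond orders sum to 2 (valence 4) → 2 H
  atom 15: C, bond orders sum to 1 (valence 4) → 3 H
Totals → C:10, H:14, N:2, O:3.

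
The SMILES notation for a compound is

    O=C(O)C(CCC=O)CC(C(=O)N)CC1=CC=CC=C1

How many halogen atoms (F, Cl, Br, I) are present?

0

Scan the SMILES for the halogen motif — none present.
Groups that are present: 1 aldehyde, 1 amide, 1 carboxylic acid.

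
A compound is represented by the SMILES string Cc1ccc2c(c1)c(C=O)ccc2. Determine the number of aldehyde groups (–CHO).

The aldehyde motif appears at heavy-atom position 9 in the SMILES.
Aldehyde count: 1.

1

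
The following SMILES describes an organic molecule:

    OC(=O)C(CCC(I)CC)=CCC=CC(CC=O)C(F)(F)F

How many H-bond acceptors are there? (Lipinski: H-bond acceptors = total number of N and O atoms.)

N atoms: 0; O atoms: 3.
Lipinski HBA = 0 + 3 = 3.

3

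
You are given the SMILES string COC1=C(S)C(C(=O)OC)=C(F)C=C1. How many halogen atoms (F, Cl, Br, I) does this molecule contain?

Halogen atoms appear at heavy-atom position 12 (1×F).
Other groups present: 1 ester, 1 ether, 1 thiol.
Halogen count: 1.

1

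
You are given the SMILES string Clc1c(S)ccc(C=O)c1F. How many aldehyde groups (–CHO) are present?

The aldehyde motif appears at heavy-atom position 8 in the SMILES.
Other groups present: 1 thiol.
Aldehyde count: 1.

1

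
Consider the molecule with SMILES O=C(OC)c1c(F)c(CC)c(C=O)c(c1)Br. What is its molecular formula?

Walk through each heavy atom and fill implicit hydrogens from standard valence (C 4, N 3, O 2, S 2, halogen 1); for lowercase aromatic atoms, an aromatic c carries 1 H when it has two neighbours and 0 H with three, and aromatic n carries 0 H:
  atom 1: O, bond orders sum to 2 (valence 2) → 0 H
  atom 2: C, bond orders sum to 4 (valence 4) → 0 H
  atom 3: O, bond orders sum to 2 (valence 2) → 0 H
  atom 4: C, bond orders sum to 1 (valence 4) → 3 H
  atom 5: aromatic c, 3 neighbours → 0 H
  atom 6: aromatic c, 3 neighbours → 0 H
  atom 7: F (halogen, monovalent) → 0 H
  atom 8: aromatic c, 3 neighbours → 0 H
  atom 9: C, bond orders sum to 2 (valence 4) → 2 H
  atom 10: C, bond orders sum to 1 (valence 4) → 3 H
  atom 11: aromatic c, 3 neighbours → 0 H
  atom 12: C, bond orders sum to 3 (valence 4) → 1 H
  atom 13: O, bond orders sum to 2 (valence 2) → 0 H
  atom 14: aromatic c, 3 neighbours → 0 H
  atom 15: aromatic c, 2 neighbours → 1 H
  atom 16: Br (halogen, monovalent) → 0 H
Totals → C:11, H:10, Br:1, F:1, O:3.
In Hill order: C11H10BrFO3.

C11H10BrFO3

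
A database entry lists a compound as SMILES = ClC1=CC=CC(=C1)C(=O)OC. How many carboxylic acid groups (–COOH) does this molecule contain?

0

Scan the SMILES for the carboxylic acid motif — none present.
Groups that are present: 1 ester.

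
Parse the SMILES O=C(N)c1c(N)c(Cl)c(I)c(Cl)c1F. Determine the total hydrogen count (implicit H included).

Walk through each heavy atom and fill implicit hydrogens from standard valence (C 4, N 3, O 2, S 2, halogen 1); for lowercase aromatic atoms, an aromatic c carries 1 H when it has two neighbours and 0 H with three, and aromatic n carries 0 H:
  atom 1: O, bond orders sum to 2 (valence 2) → 0 H
  atom 2: C, bond orders sum to 4 (valence 4) → 0 H
  atom 3: N, bond orders sum to 1 (valence 3) → 2 H
  atom 4: aromatic c, 3 neighbours → 0 H
  atom 5: aromatic c, 3 neighbours → 0 H
  atom 6: N, bond orders sum to 1 (valence 3) → 2 H
  atom 7: aromatic c, 3 neighbours → 0 H
  atom 8: Cl (halogen, monovalent) → 0 H
  atom 9: aromatic c, 3 neighbours → 0 H
  atom 10: I (halogen, monovalent) → 0 H
  atom 11: aromatic c, 3 neighbours → 0 H
  atom 12: Cl (halogen, monovalent) → 0 H
  atom 13: aromatic c, 3 neighbours → 0 H
  atom 14: F (halogen, monovalent) → 0 H
Total hydrogens: 4.

4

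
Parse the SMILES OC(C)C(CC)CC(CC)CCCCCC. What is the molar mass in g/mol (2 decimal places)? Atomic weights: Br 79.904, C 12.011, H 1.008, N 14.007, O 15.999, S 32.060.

228.42 g/mol

First, the molecular formula is C15H32O (counting implicit H from valence).
  C: 15 × 12.011 = 180.165
  H: 32 × 1.008 = 32.256
  O: 1 × 15.999 = 15.999
Sum: 15×12.011 + 32×1.008 + 1×15.999 = 228.420 → 228.42 g/mol.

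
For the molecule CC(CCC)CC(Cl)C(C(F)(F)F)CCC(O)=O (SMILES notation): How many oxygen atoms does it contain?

Scan the SMILES for O atoms (remember two-letter symbols like Cl and Br are single atoms).
Oxygen count: 2.

2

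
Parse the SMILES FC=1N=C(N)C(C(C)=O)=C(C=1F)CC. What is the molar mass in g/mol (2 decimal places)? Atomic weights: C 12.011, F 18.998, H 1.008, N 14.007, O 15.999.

First, the molecular formula is C9H10F2N2O (counting implicit H from valence).
  C: 9 × 12.011 = 108.099
  F: 2 × 18.998 = 37.996
  H: 10 × 1.008 = 10.080
  N: 2 × 14.007 = 28.014
  O: 1 × 15.999 = 15.999
Sum: 9×12.011 + 2×18.998 + 10×1.008 + 2×14.007 + 1×15.999 = 200.188 → 200.19 g/mol.

200.19 g/mol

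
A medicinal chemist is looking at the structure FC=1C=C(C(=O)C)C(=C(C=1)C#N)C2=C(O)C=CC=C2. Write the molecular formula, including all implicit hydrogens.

Walk through each heavy atom and fill implicit hydrogens from standard valence (C 4, N 3, O 2, S 2, halogen 1):
  atom 1: F (halogen, monovalent) → 0 H
  atom 2: C, bond orders sum to 4 (valence 4) → 0 H
  atom 3: C, bond orders sum to 3 (valence 4) → 1 H
  atom 4: C, bond orders sum to 4 (valence 4) → 0 H
  atom 5: C, bond orders sum to 4 (valence 4) → 0 H
  atom 6: O, bond orders sum to 2 (valence 2) → 0 H
  atom 7: C, bond orders sum to 1 (valence 4) → 3 H
  atom 8: C, bond orders sum to 4 (valence 4) → 0 H
  atom 9: C, bond orders sum to 4 (valence 4) → 0 H
  atom 10: C, bond orders sum to 3 (valence 4) → 1 H
  atom 11: C, bond orders sum to 4 (valence 4) → 0 H
  atom 12: N, bond orders sum to 3 (valence 3) → 0 H
  atom 13: C, bond orders sum to 4 (valence 4) → 0 H
  atom 14: C, bond orders sum to 4 (valence 4) → 0 H
  atom 15: O, bond orders sum to 1 (valence 2) → 1 H
  atom 16: C, bond orders sum to 3 (valence 4) → 1 H
  atom 17: C, bond orders sum to 3 (valence 4) → 1 H
  atom 18: C, bond orders sum to 3 (valence 4) → 1 H
  atom 19: C, bond orders sum to 3 (valence 4) → 1 H
Totals → C:15, H:10, F:1, N:1, O:2.
In Hill order: C15H10FNO2.

C15H10FNO2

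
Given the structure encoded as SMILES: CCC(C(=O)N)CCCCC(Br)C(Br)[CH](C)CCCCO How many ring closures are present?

0

In SMILES, each pair of matching ring-closure digits denotes one ring-closing bond; the number of such bonds equals the number of independent rings.
Ring-closure bonds here: 0.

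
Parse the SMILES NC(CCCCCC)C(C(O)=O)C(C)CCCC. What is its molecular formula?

Walk through each heavy atom and fill implicit hydrogens from standard valence (C 4, N 3, O 2, S 2, halogen 1):
  atom 1: N, bond orders sum to 1 (valence 3) → 2 H
  atom 2: C, bond orders sum to 3 (valence 4) → 1 H
  atom 3: C, bond orders sum to 2 (valence 4) → 2 H
  atom 4: C, bond orders sum to 2 (valence 4) → 2 H
  atom 5: C, bond orders sum to 2 (valence 4) → 2 H
  atom 6: C, bond orders sum to 2 (valence 4) → 2 H
  atom 7: C, bond orders sum to 2 (valence 4) → 2 H
  atom 8: C, bond orders sum to 1 (valence 4) → 3 H
  atom 9: C, bond orders sum to 3 (valence 4) → 1 H
  atom 10: C, bond orders sum to 4 (valence 4) → 0 H
  atom 11: O, bond orders sum to 1 (valence 2) → 1 H
  atom 12: O, bond orders sum to 2 (valence 2) → 0 H
  atom 13: C, bond orders sum to 3 (valence 4) → 1 H
  atom 14: C, bond orders sum to 1 (valence 4) → 3 H
  atom 15: C, bond orders sum to 2 (valence 4) → 2 H
  atom 16: C, bond orders sum to 2 (valence 4) → 2 H
  atom 17: C, bond orders sum to 2 (valence 4) → 2 H
  atom 18: C, bond orders sum to 1 (valence 4) → 3 H
Totals → C:15, H:31, N:1, O:2.
In Hill order: C15H31NO2.

C15H31NO2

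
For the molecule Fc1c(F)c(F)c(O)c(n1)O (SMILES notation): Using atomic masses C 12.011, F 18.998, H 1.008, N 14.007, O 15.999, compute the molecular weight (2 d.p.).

First, the molecular formula is C5H2F3NO2 (counting implicit H from valence).
  C: 5 × 12.011 = 60.055
  F: 3 × 18.998 = 56.994
  H: 2 × 1.008 = 2.016
  N: 1 × 14.007 = 14.007
  O: 2 × 15.999 = 31.998
Sum: 5×12.011 + 3×18.998 + 2×1.008 + 1×14.007 + 2×15.999 = 165.070 → 165.07 g/mol.

165.07 g/mol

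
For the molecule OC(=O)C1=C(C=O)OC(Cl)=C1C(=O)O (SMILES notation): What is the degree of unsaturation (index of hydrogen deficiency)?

Molecular formula: C7H3ClO6.
DoU = (2C + 2 + N − H − X) / 2, where X is the halogen count and O/S are ignored.
    = (2·7 + 2 + 0 − 3 − 1) / 2 = 12 / 2 = 6.

6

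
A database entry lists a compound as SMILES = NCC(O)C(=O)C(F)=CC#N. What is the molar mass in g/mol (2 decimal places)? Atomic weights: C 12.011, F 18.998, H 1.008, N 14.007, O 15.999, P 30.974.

158.13 g/mol

First, the molecular formula is C6H7FN2O2 (counting implicit H from valence).
  C: 6 × 12.011 = 72.066
  F: 1 × 18.998 = 18.998
  H: 7 × 1.008 = 7.056
  N: 2 × 14.007 = 28.014
  O: 2 × 15.999 = 31.998
Sum: 6×12.011 + 1×18.998 + 7×1.008 + 2×14.007 + 2×15.999 = 158.132 → 158.13 g/mol.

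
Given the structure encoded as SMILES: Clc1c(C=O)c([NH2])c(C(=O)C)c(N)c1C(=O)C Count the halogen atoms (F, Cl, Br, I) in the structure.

Halogen atoms appear at heavy-atom position 1 (1×Cl).
Other groups present: 1 aldehyde, 2 ketone, 2 primary amine.
Halogen count: 1.

1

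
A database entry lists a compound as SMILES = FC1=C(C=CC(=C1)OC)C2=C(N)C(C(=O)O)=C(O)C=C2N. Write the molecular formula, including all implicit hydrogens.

Walk through each heavy atom and fill implicit hydrogens from standard valence (C 4, N 3, O 2, S 2, halogen 1):
  atom 1: F (halogen, monovalent) → 0 H
  atom 2: C, bond orders sum to 4 (valence 4) → 0 H
  atom 3: C, bond orders sum to 4 (valence 4) → 0 H
  atom 4: C, bond orders sum to 3 (valence 4) → 1 H
  atom 5: C, bond orders sum to 3 (valence 4) → 1 H
  atom 6: C, bond orders sum to 4 (valence 4) → 0 H
  atom 7: C, bond orders sum to 3 (valence 4) → 1 H
  atom 8: O, bond orders sum to 2 (valence 2) → 0 H
  atom 9: C, bond orders sum to 1 (valence 4) → 3 H
  atom 10: C, bond orders sum to 4 (valence 4) → 0 H
  atom 11: C, bond orders sum to 4 (valence 4) → 0 H
  atom 12: N, bond orders sum to 1 (valence 3) → 2 H
  atom 13: C, bond orders sum to 4 (valence 4) → 0 H
  atom 14: C, bond orders sum to 4 (valence 4) → 0 H
  atom 15: O, bond orders sum to 2 (valence 2) → 0 H
  atom 16: O, bond orders sum to 1 (valence 2) → 1 H
  atom 17: C, bond orders sum to 4 (valence 4) → 0 H
  atom 18: O, bond orders sum to 1 (valence 2) → 1 H
  atom 19: C, bond orders sum to 3 (valence 4) → 1 H
  atom 20: C, bond orders sum to 4 (valence 4) → 0 H
  atom 21: N, bond orders sum to 1 (valence 3) → 2 H
Totals → C:14, H:13, F:1, N:2, O:4.
In Hill order: C14H13FN2O4.

C14H13FN2O4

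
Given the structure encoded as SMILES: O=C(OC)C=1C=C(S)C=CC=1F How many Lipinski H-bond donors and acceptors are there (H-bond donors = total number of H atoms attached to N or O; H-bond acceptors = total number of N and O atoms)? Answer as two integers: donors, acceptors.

0, 2

Donors: find every N or O and count the H atoms it carries.
  atom 1 (O): bond orders sum to 2 → 0 H
  atom 3 (O): bond orders sum to 2 → 0 H
Lipinski HBD = 0.
Acceptors: N atoms = 0, O atoms = 2 → HBA = 2.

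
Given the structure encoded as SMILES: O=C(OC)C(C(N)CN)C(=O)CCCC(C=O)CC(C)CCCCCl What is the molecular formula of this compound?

Walk through each heavy atom and fill implicit hydrogens from standard valence (C 4, N 3, O 2, S 2, halogen 1):
  atom 1: O, bond orders sum to 2 (valence 2) → 0 H
  atom 2: C, bond orders sum to 4 (valence 4) → 0 H
  atom 3: O, bond orders sum to 2 (valence 2) → 0 H
  atom 4: C, bond orders sum to 1 (valence 4) → 3 H
  atom 5: C, bond orders sum to 3 (valence 4) → 1 H
  atom 6: C, bond orders sum to 3 (valence 4) → 1 H
  atom 7: N, bond orders sum to 1 (valence 3) → 2 H
  atom 8: C, bond orders sum to 2 (valence 4) → 2 H
  atom 9: N, bond orders sum to 1 (valence 3) → 2 H
  atom 10: C, bond orders sum to 4 (valence 4) → 0 H
  atom 11: O, bond orders sum to 2 (valence 2) → 0 H
  atom 12: C, bond orders sum to 2 (valence 4) → 2 H
  atom 13: C, bond orders sum to 2 (valence 4) → 2 H
  atom 14: C, bond orders sum to 2 (valence 4) → 2 H
  atom 15: C, bond orders sum to 3 (valence 4) → 1 H
  atom 16: C, bond orders sum to 3 (valence 4) → 1 H
  atom 17: O, bond orders sum to 2 (valence 2) → 0 H
  atom 18: C, bond orders sum to 2 (valence 4) → 2 H
  atom 19: C, bond orders sum to 3 (valence 4) → 1 H
  atom 20: C, bond orders sum to 1 (valence 4) → 3 H
  atom 21: C, bond orders sum to 2 (valence 4) → 2 H
  atom 22: C, bond orders sum to 2 (valence 4) → 2 H
  atom 23: C, bond orders sum to 2 (valence 4) → 2 H
  atom 24: C, bond orders sum to 2 (valence 4) → 2 H
  atom 25: Cl (halogen, monovalent) → 0 H
Totals → C:18, H:33, Cl:1, N:2, O:4.

C18H33ClN2O4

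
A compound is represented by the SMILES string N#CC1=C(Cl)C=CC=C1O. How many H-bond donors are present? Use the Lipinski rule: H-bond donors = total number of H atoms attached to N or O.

1

Donors: find every N or O and count the H atoms it carries.
  atom 1 (N): bond orders sum to 3 → 0 H
  atom 10 (O): bond orders sum to 1 → 1 H
Lipinski HBD = 1.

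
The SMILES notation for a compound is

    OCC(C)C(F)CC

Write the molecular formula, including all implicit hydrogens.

Walk through each heavy atom and fill implicit hydrogens from standard valence (C 4, N 3, O 2, S 2, halogen 1):
  atom 1: O, bond orders sum to 1 (valence 2) → 1 H
  atom 2: C, bond orders sum to 2 (valence 4) → 2 H
  atom 3: C, bond orders sum to 3 (valence 4) → 1 H
  atom 4: C, bond orders sum to 1 (valence 4) → 3 H
  atom 5: C, bond orders sum to 3 (valence 4) → 1 H
  atom 6: F (halogen, monovalent) → 0 H
  atom 7: C, bond orders sum to 2 (valence 4) → 2 H
  atom 8: C, bond orders sum to 1 (valence 4) → 3 H
Totals → C:6, H:13, F:1, O:1.
In Hill order: C6H13FO.

C6H13FO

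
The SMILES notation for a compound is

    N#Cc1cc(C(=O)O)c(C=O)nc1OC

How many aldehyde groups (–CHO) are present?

1

The aldehyde motif appears at heavy-atom position 10 in the SMILES.
Other groups present: 1 carboxylic acid, 1 ether, 1 nitrile.
Aldehyde count: 1.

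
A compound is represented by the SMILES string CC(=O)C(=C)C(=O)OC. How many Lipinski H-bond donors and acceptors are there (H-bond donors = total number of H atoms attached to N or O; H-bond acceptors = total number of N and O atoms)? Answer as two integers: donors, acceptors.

0, 3

Donors: find every N or O and count the H atoms it carries.
  atom 3 (O): bond orders sum to 2 → 0 H
  atom 7 (O): bond orders sum to 2 → 0 H
  atom 8 (O): bond orders sum to 2 → 0 H
Lipinski HBD = 0.
Acceptors: N atoms = 0, O atoms = 3 → HBA = 3.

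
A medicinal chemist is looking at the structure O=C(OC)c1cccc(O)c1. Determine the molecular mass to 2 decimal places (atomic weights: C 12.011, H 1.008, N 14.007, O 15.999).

First, the molecular formula is C8H8O3 (counting implicit H from valence).
  C: 8 × 12.011 = 96.088
  H: 8 × 1.008 = 8.064
  O: 3 × 15.999 = 47.997
Sum: 8×12.011 + 8×1.008 + 3×15.999 = 152.149 → 152.15 g/mol.

152.15 g/mol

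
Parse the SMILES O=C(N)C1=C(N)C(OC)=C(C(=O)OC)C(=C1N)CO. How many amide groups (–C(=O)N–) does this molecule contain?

The amide motif appears at heavy-atom position 2 in the SMILES.
Other groups present: 1 ester, 1 ether, 1 hydroxyl, 2 primary amine.
Amide count: 1.

1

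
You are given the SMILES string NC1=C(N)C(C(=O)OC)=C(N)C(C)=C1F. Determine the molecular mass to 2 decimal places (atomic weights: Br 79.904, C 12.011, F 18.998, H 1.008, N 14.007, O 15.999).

213.21 g/mol

First, the molecular formula is C9H12FN3O2 (counting implicit H from valence).
  C: 9 × 12.011 = 108.099
  F: 1 × 18.998 = 18.998
  H: 12 × 1.008 = 12.096
  N: 3 × 14.007 = 42.021
  O: 2 × 15.999 = 31.998
Sum: 9×12.011 + 1×18.998 + 12×1.008 + 3×14.007 + 2×15.999 = 213.212 → 213.21 g/mol.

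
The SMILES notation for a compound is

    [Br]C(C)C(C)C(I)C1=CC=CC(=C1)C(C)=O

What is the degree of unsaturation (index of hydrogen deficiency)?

5

Molecular formula: C13H16BrIO.
DoU = (2C + 2 + N − H − X) / 2, where X is the halogen count and O/S are ignored.
    = (2·13 + 2 + 0 − 16 − 2) / 2 = 10 / 2 = 5.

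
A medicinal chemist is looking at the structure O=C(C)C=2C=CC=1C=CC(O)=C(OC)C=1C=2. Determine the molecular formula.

Walk through each heavy atom and fill implicit hydrogens from standard valence (C 4, N 3, O 2, S 2, halogen 1):
  atom 1: O, bond orders sum to 2 (valence 2) → 0 H
  atom 2: C, bond orders sum to 4 (valence 4) → 0 H
  atom 3: C, bond orders sum to 1 (valence 4) → 3 H
  atom 4: C, bond orders sum to 4 (valence 4) → 0 H
  atom 5: C, bond orders sum to 3 (valence 4) → 1 H
  atom 6: C, bond orders sum to 3 (valence 4) → 1 H
  atom 7: C, bond orders sum to 4 (valence 4) → 0 H
  atom 8: C, bond orders sum to 3 (valence 4) → 1 H
  atom 9: C, bond orders sum to 3 (valence 4) → 1 H
  atom 10: C, bond orders sum to 4 (valence 4) → 0 H
  atom 11: O, bond orders sum to 1 (valence 2) → 1 H
  atom 12: C, bond orders sum to 4 (valence 4) → 0 H
  atom 13: O, bond orders sum to 2 (valence 2) → 0 H
  atom 14: C, bond orders sum to 1 (valence 4) → 3 H
  atom 15: C, bond orders sum to 4 (valence 4) → 0 H
  atom 16: C, bond orders sum to 3 (valence 4) → 1 H
Totals → C:13, H:12, O:3.

C13H12O3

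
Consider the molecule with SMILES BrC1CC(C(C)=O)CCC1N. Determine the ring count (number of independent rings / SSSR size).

In SMILES, each pair of matching ring-closure digits denotes one ring-closing bond; the number of such bonds equals the number of independent rings.
Ring-closure bonds here: 1.

1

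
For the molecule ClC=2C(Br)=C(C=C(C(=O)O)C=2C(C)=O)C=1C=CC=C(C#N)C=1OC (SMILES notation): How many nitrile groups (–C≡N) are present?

The nitrile motif appears at heavy-atom position 20 in the SMILES.
Other groups present: 1 carboxylic acid, 1 ether, 1 ketone.
Nitrile count: 1.

1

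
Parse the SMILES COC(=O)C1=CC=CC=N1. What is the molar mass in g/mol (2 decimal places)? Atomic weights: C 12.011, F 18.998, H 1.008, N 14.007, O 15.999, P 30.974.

First, the molecular formula is C7H7NO2 (counting implicit H from valence).
  C: 7 × 12.011 = 84.077
  H: 7 × 1.008 = 7.056
  N: 1 × 14.007 = 14.007
  O: 2 × 15.999 = 31.998
Sum: 7×12.011 + 7×1.008 + 1×14.007 + 2×15.999 = 137.138 → 137.14 g/mol.

137.14 g/mol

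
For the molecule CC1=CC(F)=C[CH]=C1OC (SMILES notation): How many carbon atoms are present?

8

Count every carbon token in the SMILES (each C, including those in ring-closure positions and inside branches).
Carbon count: 8.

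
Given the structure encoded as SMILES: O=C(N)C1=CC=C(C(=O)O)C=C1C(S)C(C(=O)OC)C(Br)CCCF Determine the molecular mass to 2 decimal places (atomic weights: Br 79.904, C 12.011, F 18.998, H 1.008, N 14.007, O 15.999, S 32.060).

First, the molecular formula is C16H19BrFNO5S (counting implicit H from valence).
  Br: 1 × 79.904 = 79.904
  C: 16 × 12.011 = 192.176
  F: 1 × 18.998 = 18.998
  H: 19 × 1.008 = 19.152
  N: 1 × 14.007 = 14.007
  O: 5 × 15.999 = 79.995
  S: 1 × 32.060 = 32.060
Sum: 1×79.904 + 16×12.011 + 1×18.998 + 19×1.008 + 1×14.007 + 5×15.999 + 1×32.060 = 436.292 → 436.29 g/mol.

436.29 g/mol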